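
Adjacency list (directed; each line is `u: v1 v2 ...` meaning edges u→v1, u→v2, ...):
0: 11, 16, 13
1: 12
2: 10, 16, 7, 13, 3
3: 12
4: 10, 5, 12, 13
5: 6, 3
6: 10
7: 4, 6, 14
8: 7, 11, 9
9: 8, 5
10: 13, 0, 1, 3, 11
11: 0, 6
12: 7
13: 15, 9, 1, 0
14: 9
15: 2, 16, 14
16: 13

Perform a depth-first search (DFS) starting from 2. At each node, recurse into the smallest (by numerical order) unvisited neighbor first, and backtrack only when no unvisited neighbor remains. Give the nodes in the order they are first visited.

Visit 2
2 → 3
3 → 12
12 → 7
7 → 4
4 → 5
5 → 6
6 → 10
10 → 0
0 → 11
0 → 13
13 → 1
13 → 9
9 → 8
13 → 15
15 → 14
15 → 16

2 -> 3 -> 12 -> 7 -> 4 -> 5 -> 6 -> 10 -> 0 -> 11 -> 13 -> 1 -> 9 -> 8 -> 15 -> 14 -> 16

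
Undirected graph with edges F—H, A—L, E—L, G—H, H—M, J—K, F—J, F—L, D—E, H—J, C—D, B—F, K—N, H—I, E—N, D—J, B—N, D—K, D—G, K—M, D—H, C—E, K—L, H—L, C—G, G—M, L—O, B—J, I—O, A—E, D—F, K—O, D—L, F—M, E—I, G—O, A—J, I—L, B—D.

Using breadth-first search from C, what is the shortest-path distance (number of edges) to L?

Level 0: C
Level 1: D, E, G
Level 2: A, B, F, H, I, J, K, L, M, N, O
L first appears at level 2.

2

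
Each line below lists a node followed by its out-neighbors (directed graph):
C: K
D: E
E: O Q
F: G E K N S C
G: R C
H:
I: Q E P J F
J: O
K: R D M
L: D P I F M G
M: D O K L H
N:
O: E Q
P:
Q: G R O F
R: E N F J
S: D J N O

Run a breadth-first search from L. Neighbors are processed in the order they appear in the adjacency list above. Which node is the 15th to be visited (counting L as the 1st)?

O

Visit L; enqueue D, P, I, F, M, G → queue [D, P, I, F, M, G]
Visit D; enqueue E → queue [P, I, F, M, G, E]
Visit P → queue [I, F, M, G, E]
Visit I; enqueue Q, J → queue [F, M, G, E, Q, J]
Visit F; enqueue K, N, S, C → queue [M, G, E, Q, J, K, N, S, C]
Visit M; enqueue O, H → queue [G, E, Q, J, K, N, S, C, O, H]
Visit G; enqueue R → queue [E, Q, J, K, N, S, C, O, H, R]
Visit E → queue [Q, J, K, N, S, C, O, H, R]
Visit Q → queue [J, K, N, S, C, O, H, R]
Visit J → queue [K, N, S, C, O, H, R]
Visit K → queue [N, S, C, O, H, R]
Visit N → queue [S, C, O, H, R]
Visit S → queue [C, O, H, R]
Visit C → queue [O, H, R]
Visit O → queue [H, R]
Visit H → queue [R]
Visit R → queue []

Visit order: L, D, P, I, F, M, G, E, Q, J, K, N, S, C, O, H, R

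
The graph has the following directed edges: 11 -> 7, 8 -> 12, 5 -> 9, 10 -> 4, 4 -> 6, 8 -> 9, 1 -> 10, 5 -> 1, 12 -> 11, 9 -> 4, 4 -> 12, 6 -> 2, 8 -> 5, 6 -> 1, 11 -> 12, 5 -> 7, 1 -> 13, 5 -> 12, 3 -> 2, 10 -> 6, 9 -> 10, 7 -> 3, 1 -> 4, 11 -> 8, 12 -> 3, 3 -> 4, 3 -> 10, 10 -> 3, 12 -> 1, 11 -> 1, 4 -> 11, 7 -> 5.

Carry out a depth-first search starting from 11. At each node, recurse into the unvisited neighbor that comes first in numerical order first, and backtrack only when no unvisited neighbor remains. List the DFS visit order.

Visit 11
11 → 1
1 → 4
4 → 6
6 → 2
4 → 12
12 → 3
3 → 10
1 → 13
11 → 7
7 → 5
5 → 9
11 → 8

11 -> 1 -> 4 -> 6 -> 2 -> 12 -> 3 -> 10 -> 13 -> 7 -> 5 -> 9 -> 8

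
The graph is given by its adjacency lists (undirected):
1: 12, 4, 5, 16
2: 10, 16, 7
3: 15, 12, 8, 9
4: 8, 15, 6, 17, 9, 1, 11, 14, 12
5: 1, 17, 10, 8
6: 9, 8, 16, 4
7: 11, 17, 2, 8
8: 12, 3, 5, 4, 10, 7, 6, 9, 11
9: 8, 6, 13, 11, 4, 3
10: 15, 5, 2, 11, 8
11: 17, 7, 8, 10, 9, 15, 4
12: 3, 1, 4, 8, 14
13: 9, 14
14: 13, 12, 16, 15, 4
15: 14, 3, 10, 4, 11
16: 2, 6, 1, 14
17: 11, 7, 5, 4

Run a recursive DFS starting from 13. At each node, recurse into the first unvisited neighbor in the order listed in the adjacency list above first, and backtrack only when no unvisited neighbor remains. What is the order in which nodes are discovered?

13 -> 9 -> 8 -> 12 -> 3 -> 15 -> 14 -> 16 -> 2 -> 10 -> 5 -> 1 -> 4 -> 6 -> 17 -> 11 -> 7

Visit 13
13 → 9
9 → 8
8 → 12
12 → 3
3 → 15
15 → 14
14 → 16
16 → 2
2 → 10
10 → 5
5 → 1
1 → 4
4 → 6
4 → 17
17 → 11
11 → 7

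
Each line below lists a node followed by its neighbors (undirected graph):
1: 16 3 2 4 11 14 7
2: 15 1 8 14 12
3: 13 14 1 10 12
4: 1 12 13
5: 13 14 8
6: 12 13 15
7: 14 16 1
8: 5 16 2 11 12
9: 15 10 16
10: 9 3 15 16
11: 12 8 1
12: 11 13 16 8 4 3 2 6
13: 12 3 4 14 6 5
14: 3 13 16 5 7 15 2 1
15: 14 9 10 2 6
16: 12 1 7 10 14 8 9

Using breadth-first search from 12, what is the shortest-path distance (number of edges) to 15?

Level 0: 12
Level 1: 2, 3, 4, 6, 8, 11, 13, 16
Level 2: 1, 5, 7, 9, 10, 14, 15
15 first appears at level 2.

2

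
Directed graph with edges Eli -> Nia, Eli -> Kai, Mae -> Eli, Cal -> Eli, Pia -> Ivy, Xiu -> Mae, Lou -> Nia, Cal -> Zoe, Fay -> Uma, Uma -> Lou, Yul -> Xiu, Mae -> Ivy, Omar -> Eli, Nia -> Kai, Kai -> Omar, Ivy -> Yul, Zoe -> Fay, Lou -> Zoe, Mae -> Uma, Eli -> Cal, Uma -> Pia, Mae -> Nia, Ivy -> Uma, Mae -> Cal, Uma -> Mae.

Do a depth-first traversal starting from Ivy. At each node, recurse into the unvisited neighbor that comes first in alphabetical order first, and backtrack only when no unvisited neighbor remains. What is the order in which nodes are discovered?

Visit Ivy
Ivy → Uma
Uma → Lou
Lou → Nia
Nia → Kai
Kai → Omar
Omar → Eli
Eli → Cal
Cal → Zoe
Zoe → Fay
Uma → Mae
Uma → Pia
Ivy → Yul
Yul → Xiu

Ivy, Uma, Lou, Nia, Kai, Omar, Eli, Cal, Zoe, Fay, Mae, Pia, Yul, Xiu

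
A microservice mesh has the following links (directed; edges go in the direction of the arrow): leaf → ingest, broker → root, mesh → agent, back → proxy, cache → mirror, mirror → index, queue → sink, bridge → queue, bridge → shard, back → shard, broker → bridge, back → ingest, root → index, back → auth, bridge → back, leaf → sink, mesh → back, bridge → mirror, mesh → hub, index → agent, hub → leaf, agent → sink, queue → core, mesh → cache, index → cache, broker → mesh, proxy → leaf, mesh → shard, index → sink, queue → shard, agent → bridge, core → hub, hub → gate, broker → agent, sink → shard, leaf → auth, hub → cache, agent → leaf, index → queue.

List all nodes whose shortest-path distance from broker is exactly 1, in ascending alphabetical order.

Level 0: broker
Level 1: agent, bridge, mesh, root
Level 2: back, cache, hub, index, leaf, mirror, queue, shard, sink
Level 3: auth, core, gate, ingest, proxy

agent, bridge, mesh, root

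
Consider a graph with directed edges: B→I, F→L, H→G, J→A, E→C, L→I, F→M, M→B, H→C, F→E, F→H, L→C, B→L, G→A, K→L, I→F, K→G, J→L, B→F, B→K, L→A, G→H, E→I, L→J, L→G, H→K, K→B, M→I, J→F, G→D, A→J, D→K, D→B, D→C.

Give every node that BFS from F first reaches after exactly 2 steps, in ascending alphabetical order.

A, B, C, G, I, J, K

Level 0: F
Level 1: E, H, L, M
Level 2: A, B, C, G, I, J, K
Level 3: D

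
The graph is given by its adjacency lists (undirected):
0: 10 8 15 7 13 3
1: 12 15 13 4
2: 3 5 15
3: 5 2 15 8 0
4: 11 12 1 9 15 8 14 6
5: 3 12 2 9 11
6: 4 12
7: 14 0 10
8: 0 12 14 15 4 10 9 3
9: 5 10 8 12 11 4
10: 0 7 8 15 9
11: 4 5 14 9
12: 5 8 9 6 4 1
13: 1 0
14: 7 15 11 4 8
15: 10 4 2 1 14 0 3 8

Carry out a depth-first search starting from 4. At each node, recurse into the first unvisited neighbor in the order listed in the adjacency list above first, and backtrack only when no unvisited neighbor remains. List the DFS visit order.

4, 11, 5, 3, 2, 15, 10, 0, 8, 12, 9, 6, 1, 13, 14, 7

Visit 4
4 → 11
11 → 5
5 → 3
3 → 2
2 → 15
15 → 10
10 → 0
0 → 8
8 → 12
12 → 9
12 → 6
12 → 1
1 → 13
8 → 14
14 → 7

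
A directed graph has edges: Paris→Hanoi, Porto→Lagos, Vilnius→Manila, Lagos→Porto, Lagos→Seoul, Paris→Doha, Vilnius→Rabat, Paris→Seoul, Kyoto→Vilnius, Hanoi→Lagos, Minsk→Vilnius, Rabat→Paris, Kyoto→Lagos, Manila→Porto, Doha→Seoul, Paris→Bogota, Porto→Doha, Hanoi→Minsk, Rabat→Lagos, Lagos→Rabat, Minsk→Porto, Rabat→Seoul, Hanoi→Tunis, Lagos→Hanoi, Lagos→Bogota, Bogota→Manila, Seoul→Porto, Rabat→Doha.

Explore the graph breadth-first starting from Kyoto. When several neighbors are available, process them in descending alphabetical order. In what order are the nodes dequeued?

Kyoto → Vilnius → Lagos → Rabat → Manila → Seoul → Porto → Hanoi → Bogota → Paris → Doha → Tunis → Minsk

Visit Kyoto; enqueue Vilnius, Lagos → queue [Vilnius, Lagos]
Visit Vilnius; enqueue Rabat, Manila → queue [Lagos, Rabat, Manila]
Visit Lagos; enqueue Seoul, Porto, Hanoi, Bogota → queue [Rabat, Manila, Seoul, Porto, Hanoi, Bogota]
Visit Rabat; enqueue Paris, Doha → queue [Manila, Seoul, Porto, Hanoi, Bogota, Paris, Doha]
Visit Manila → queue [Seoul, Porto, Hanoi, Bogota, Paris, Doha]
Visit Seoul → queue [Porto, Hanoi, Bogota, Paris, Doha]
Visit Porto → queue [Hanoi, Bogota, Paris, Doha]
Visit Hanoi; enqueue Tunis, Minsk → queue [Bogota, Paris, Doha, Tunis, Minsk]
Visit Bogota → queue [Paris, Doha, Tunis, Minsk]
Visit Paris → queue [Doha, Tunis, Minsk]
Visit Doha → queue [Tunis, Minsk]
Visit Tunis → queue [Minsk]
Visit Minsk → queue []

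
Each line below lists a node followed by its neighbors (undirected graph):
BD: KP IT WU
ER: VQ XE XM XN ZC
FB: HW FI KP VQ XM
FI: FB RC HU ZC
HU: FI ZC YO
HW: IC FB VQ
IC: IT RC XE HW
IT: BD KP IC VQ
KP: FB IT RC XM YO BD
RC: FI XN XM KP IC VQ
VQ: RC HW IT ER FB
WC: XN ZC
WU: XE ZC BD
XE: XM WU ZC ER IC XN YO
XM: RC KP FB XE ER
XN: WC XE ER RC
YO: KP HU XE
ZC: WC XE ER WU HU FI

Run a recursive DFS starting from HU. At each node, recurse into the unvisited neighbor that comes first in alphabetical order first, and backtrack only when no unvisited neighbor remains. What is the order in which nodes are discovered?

Visit HU
HU → FI
FI → FB
FB → HW
HW → IC
IC → IT
IT → BD
BD → KP
KP → RC
RC → VQ
VQ → ER
ER → XE
XE → WU
WU → ZC
ZC → WC
WC → XN
XE → XM
XE → YO

HU -> FI -> FB -> HW -> IC -> IT -> BD -> KP -> RC -> VQ -> ER -> XE -> WU -> ZC -> WC -> XN -> XM -> YO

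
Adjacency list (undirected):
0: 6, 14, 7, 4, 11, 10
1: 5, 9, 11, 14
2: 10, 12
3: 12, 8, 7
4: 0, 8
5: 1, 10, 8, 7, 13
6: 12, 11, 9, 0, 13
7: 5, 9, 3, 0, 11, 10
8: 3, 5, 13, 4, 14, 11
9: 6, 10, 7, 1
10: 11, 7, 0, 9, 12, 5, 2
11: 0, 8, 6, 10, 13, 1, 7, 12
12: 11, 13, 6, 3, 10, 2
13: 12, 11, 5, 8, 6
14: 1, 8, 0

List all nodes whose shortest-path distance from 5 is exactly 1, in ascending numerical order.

1, 7, 8, 10, 13

Level 0: 5
Level 1: 1, 7, 8, 10, 13
Level 2: 0, 2, 3, 4, 6, 9, 11, 12, 14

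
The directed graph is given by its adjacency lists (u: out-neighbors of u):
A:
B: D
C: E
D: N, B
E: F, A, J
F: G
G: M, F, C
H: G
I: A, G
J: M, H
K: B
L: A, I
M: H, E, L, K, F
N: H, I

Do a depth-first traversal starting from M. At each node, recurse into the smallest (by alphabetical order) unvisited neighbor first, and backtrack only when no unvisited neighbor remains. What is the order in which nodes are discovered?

M, E, A, F, G, C, J, H, K, B, D, N, I, L

Visit M
M → E
E → A
E → F
F → G
G → C
E → J
J → H
M → K
K → B
B → D
D → N
N → I
M → L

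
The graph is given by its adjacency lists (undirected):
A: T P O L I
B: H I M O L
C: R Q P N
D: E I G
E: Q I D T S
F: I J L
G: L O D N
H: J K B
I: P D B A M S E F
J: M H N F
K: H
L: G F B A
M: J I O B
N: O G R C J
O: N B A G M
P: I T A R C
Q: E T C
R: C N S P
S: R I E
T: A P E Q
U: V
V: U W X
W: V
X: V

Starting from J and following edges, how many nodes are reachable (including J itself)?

BFS from J visits: J, M, H, N, F, I, O, B, K, G, R, C, L, P, D, A, S, E, Q, T
Reachable nodes: 20 of 24 total.

20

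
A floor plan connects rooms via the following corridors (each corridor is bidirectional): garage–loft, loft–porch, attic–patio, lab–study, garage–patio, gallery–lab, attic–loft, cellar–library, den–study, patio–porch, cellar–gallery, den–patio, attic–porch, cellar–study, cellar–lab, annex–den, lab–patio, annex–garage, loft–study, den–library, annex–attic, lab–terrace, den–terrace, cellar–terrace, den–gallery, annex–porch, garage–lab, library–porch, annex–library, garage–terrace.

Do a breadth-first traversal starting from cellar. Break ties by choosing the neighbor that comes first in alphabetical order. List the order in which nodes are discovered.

Visit cellar; enqueue gallery, lab, library, study, terrace → queue [gallery, lab, library, study, terrace]
Visit gallery; enqueue den → queue [lab, library, study, terrace, den]
Visit lab; enqueue garage, patio → queue [library, study, terrace, den, garage, patio]
Visit library; enqueue annex, porch → queue [study, terrace, den, garage, patio, annex, porch]
Visit study; enqueue loft → queue [terrace, den, garage, patio, annex, porch, loft]
Visit terrace → queue [den, garage, patio, annex, porch, loft]
Visit den → queue [garage, patio, annex, porch, loft]
Visit garage → queue [patio, annex, porch, loft]
Visit patio; enqueue attic → queue [annex, porch, loft, attic]
Visit annex → queue [porch, loft, attic]
Visit porch → queue [loft, attic]
Visit loft → queue [attic]
Visit attic → queue []

cellar → gallery → lab → library → study → terrace → den → garage → patio → annex → porch → loft → attic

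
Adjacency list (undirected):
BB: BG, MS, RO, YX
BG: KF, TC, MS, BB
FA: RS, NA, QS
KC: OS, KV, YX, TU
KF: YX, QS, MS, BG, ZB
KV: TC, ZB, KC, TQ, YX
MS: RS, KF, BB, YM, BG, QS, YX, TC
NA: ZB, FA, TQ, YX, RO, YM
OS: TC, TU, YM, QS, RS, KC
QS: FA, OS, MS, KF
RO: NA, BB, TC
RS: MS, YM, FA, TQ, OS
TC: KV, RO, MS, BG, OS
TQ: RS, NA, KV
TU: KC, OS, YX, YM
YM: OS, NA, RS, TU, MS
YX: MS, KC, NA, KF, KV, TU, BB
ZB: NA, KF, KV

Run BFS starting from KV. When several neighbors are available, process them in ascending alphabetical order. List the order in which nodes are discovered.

Visit KV; enqueue KC, TC, TQ, YX, ZB → queue [KC, TC, TQ, YX, ZB]
Visit KC; enqueue OS, TU → queue [TC, TQ, YX, ZB, OS, TU]
Visit TC; enqueue BG, MS, RO → queue [TQ, YX, ZB, OS, TU, BG, MS, RO]
Visit TQ; enqueue NA, RS → queue [YX, ZB, OS, TU, BG, MS, RO, NA, RS]
Visit YX; enqueue BB, KF → queue [ZB, OS, TU, BG, MS, RO, NA, RS, BB, KF]
Visit ZB → queue [OS, TU, BG, MS, RO, NA, RS, BB, KF]
Visit OS; enqueue QS, YM → queue [TU, BG, MS, RO, NA, RS, BB, KF, QS, YM]
Visit TU → queue [BG, MS, RO, NA, RS, BB, KF, QS, YM]
Visit BG → queue [MS, RO, NA, RS, BB, KF, QS, YM]
Visit MS → queue [RO, NA, RS, BB, KF, QS, YM]
Visit RO → queue [NA, RS, BB, KF, QS, YM]
Visit NA; enqueue FA → queue [RS, BB, KF, QS, YM, FA]
Visit RS → queue [BB, KF, QS, YM, FA]
Visit BB → queue [KF, QS, YM, FA]
Visit KF → queue [QS, YM, FA]
Visit QS → queue [YM, FA]
Visit YM → queue [FA]
Visit FA → queue []

KV → KC → TC → TQ → YX → ZB → OS → TU → BG → MS → RO → NA → RS → BB → KF → QS → YM → FA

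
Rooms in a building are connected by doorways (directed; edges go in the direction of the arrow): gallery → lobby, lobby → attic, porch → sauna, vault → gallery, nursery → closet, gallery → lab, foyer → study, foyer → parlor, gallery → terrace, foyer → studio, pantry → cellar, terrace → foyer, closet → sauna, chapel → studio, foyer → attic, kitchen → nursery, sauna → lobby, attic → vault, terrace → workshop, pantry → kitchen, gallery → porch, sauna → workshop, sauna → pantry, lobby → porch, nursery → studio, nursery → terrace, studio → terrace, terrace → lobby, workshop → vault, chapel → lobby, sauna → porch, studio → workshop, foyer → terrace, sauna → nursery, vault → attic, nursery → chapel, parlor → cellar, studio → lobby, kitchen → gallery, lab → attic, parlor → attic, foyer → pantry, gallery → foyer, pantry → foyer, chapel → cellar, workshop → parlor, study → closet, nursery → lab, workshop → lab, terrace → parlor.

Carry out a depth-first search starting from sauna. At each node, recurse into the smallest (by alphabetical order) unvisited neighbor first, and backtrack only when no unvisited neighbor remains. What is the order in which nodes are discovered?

Visit sauna
sauna → lobby
lobby → attic
attic → vault
vault → gallery
gallery → foyer
foyer → pantry
pantry → cellar
pantry → kitchen
kitchen → nursery
nursery → chapel
chapel → studio
studio → terrace
terrace → parlor
terrace → workshop
workshop → lab
nursery → closet
foyer → study
gallery → porch

sauna -> lobby -> attic -> vault -> gallery -> foyer -> pantry -> cellar -> kitchen -> nursery -> chapel -> studio -> terrace -> parlor -> workshop -> lab -> closet -> study -> porch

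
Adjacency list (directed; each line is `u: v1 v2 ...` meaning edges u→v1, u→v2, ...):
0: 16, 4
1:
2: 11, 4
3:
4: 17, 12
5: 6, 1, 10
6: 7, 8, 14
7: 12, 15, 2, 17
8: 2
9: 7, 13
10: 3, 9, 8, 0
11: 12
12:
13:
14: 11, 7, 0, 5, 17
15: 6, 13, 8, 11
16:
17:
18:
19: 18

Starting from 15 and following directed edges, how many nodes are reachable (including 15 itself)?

18

BFS from 15 visits: 15, 6, 8, 11, 13, 7, 14, 2, 12, 17, 0, 5, 4, 16, 1, 10, 3, 9
Reachable nodes: 18 of 20 total.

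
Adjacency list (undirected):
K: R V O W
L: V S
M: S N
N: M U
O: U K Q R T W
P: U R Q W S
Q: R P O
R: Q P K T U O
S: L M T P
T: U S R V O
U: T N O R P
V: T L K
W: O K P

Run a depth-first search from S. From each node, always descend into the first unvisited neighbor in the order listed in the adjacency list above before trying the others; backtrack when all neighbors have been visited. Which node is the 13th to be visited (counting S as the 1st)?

W

Visit S
S → L
L → V
V → T
T → U
U → N
N → M
U → O
O → K
K → R
R → Q
Q → P
P → W

Visit order: S, L, V, T, U, N, M, O, K, R, Q, P, W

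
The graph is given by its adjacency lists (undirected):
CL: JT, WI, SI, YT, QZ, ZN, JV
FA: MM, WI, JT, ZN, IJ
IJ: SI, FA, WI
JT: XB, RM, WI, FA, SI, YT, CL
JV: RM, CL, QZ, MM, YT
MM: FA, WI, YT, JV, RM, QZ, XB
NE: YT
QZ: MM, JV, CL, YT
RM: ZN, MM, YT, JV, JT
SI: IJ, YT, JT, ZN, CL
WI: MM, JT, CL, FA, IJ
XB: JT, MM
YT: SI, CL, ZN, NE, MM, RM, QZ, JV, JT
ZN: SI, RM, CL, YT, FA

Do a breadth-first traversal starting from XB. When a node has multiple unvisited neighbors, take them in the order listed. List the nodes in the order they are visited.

XB -> JT -> MM -> RM -> WI -> FA -> SI -> YT -> CL -> JV -> QZ -> ZN -> IJ -> NE

Visit XB; enqueue JT, MM → queue [JT, MM]
Visit JT; enqueue RM, WI, FA, SI, YT, CL → queue [MM, RM, WI, FA, SI, YT, CL]
Visit MM; enqueue JV, QZ → queue [RM, WI, FA, SI, YT, CL, JV, QZ]
Visit RM; enqueue ZN → queue [WI, FA, SI, YT, CL, JV, QZ, ZN]
Visit WI; enqueue IJ → queue [FA, SI, YT, CL, JV, QZ, ZN, IJ]
Visit FA → queue [SI, YT, CL, JV, QZ, ZN, IJ]
Visit SI → queue [YT, CL, JV, QZ, ZN, IJ]
Visit YT; enqueue NE → queue [CL, JV, QZ, ZN, IJ, NE]
Visit CL → queue [JV, QZ, ZN, IJ, NE]
Visit JV → queue [QZ, ZN, IJ, NE]
Visit QZ → queue [ZN, IJ, NE]
Visit ZN → queue [IJ, NE]
Visit IJ → queue [NE]
Visit NE → queue []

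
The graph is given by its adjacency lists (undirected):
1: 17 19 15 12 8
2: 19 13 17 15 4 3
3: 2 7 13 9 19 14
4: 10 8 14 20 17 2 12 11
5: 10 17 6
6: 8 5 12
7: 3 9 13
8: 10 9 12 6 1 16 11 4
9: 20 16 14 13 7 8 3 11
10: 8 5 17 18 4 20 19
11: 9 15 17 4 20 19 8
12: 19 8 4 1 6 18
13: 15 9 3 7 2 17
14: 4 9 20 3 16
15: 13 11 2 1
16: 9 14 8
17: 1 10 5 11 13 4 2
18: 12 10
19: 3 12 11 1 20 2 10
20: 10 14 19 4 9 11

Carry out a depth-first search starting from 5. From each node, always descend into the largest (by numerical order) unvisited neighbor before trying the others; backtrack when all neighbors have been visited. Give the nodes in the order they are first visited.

Visit 5
5 → 17
17 → 13
13 → 15
15 → 11
11 → 20
20 → 19
19 → 12
12 → 18
18 → 10
10 → 8
8 → 16
16 → 14
14 → 9
9 → 7
7 → 3
3 → 2
2 → 4
8 → 6
8 → 1

5 → 17 → 13 → 15 → 11 → 20 → 19 → 12 → 18 → 10 → 8 → 16 → 14 → 9 → 7 → 3 → 2 → 4 → 6 → 1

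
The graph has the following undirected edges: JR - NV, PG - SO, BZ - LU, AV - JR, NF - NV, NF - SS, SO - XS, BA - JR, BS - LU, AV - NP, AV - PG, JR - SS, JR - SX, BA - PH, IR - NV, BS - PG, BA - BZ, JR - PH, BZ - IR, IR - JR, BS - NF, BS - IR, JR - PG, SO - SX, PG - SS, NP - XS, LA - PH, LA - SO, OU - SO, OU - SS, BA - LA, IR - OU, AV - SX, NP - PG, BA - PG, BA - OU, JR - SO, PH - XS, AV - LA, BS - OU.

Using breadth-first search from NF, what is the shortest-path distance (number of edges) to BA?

Level 0: NF
Level 1: BS, NV, SS
Level 2: IR, JR, LU, OU, PG
Level 3: AV, BA, BZ, NP, PH, SO, SX
Level 4: LA, XS
BA first appears at level 3.

3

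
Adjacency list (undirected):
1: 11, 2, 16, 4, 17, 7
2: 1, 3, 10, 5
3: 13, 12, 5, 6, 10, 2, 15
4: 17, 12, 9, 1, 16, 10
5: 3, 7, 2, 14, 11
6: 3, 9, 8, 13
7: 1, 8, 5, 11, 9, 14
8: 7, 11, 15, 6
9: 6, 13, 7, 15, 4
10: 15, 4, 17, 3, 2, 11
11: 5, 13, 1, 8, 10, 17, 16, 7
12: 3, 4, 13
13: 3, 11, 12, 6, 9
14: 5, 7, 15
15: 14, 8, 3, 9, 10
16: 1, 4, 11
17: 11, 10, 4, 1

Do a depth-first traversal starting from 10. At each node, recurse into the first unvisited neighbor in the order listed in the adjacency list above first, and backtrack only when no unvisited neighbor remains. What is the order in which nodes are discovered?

Visit 10
10 → 15
15 → 14
14 → 5
5 → 3
3 → 13
13 → 11
11 → 1
1 → 2
1 → 16
16 → 4
4 → 17
4 → 12
4 → 9
9 → 6
6 → 8
8 → 7

10, 15, 14, 5, 3, 13, 11, 1, 2, 16, 4, 17, 12, 9, 6, 8, 7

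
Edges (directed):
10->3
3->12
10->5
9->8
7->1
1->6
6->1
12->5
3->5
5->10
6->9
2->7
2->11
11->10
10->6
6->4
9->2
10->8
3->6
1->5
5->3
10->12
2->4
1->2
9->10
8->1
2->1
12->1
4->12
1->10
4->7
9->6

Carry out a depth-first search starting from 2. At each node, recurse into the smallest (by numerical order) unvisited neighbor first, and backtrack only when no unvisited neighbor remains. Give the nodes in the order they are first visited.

2 -> 1 -> 5 -> 3 -> 6 -> 4 -> 7 -> 12 -> 9 -> 8 -> 10 -> 11

Visit 2
2 → 1
1 → 5
5 → 3
3 → 6
6 → 4
4 → 7
4 → 12
6 → 9
9 → 8
9 → 10
2 → 11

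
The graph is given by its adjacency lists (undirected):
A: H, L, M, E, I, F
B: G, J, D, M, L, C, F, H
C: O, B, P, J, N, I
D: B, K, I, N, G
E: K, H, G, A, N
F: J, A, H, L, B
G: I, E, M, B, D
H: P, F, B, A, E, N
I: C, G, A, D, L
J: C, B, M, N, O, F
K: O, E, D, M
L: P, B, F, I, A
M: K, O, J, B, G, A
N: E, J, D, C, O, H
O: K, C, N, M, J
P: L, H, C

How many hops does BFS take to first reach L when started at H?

Level 0: H
Level 1: A, B, E, F, N, P
Level 2: C, D, G, I, J, K, L, M, O
L first appears at level 2.

2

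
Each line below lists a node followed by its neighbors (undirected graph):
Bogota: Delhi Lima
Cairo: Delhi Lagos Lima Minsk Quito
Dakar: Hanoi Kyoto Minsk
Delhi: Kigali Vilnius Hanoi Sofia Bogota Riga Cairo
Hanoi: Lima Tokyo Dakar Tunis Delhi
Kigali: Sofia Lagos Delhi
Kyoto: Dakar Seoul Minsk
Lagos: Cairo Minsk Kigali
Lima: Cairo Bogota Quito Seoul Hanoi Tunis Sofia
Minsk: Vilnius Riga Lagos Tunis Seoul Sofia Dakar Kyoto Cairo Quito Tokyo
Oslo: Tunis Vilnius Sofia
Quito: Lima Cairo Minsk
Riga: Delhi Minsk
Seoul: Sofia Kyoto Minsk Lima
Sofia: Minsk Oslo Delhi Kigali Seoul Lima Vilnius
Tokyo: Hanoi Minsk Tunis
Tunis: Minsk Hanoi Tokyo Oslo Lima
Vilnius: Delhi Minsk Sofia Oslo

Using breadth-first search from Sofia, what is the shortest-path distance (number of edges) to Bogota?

Level 0: Sofia
Level 1: Delhi, Kigali, Lima, Minsk, Oslo, Seoul, Vilnius
Level 2: Bogota, Cairo, Dakar, Hanoi, Kyoto, Lagos, Quito, Riga, Tokyo, Tunis
Bogota first appears at level 2.

2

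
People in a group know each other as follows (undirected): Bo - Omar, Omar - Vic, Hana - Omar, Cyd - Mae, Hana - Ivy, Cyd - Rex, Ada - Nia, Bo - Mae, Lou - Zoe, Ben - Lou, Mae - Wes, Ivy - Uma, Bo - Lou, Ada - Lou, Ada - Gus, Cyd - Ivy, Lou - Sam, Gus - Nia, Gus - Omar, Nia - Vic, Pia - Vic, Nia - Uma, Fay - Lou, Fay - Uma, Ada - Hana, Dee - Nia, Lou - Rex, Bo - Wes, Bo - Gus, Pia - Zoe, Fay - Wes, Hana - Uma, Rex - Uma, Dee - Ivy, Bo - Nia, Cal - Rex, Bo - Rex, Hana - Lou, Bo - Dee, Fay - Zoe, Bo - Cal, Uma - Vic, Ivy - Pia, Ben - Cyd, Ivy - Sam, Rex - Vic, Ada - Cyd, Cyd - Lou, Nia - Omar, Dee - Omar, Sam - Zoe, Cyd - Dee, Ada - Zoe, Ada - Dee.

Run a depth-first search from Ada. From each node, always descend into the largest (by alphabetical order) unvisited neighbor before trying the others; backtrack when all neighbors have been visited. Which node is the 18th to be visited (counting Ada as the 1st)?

Bo

Visit Ada
Ada → Zoe
Zoe → Sam
Sam → Lou
Lou → Rex
Rex → Vic
Vic → Uma
Uma → Nia
Nia → Omar
Omar → Hana
Hana → Ivy
Ivy → Pia
Ivy → Dee
Dee → Cyd
Cyd → Mae
Mae → Wes
Wes → Fay
Wes → Bo
Bo → Gus
Bo → Cal
Cyd → Ben

Visit order: Ada, Zoe, Sam, Lou, Rex, Vic, Uma, Nia, Omar, Hana, Ivy, Pia, Dee, Cyd, Mae, Wes, Fay, Bo, Gus, Cal, Ben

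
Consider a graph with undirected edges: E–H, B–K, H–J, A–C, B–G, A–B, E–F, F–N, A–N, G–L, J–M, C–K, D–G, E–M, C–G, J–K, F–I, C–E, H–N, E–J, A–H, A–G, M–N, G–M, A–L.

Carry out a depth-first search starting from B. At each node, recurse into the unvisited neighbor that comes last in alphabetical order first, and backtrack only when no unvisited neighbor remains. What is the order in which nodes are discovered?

Visit B
B → K
K → J
J → M
M → N
N → H
H → E
E → F
F → I
E → C
C → G
G → L
L → A
G → D

B -> K -> J -> M -> N -> H -> E -> F -> I -> C -> G -> L -> A -> D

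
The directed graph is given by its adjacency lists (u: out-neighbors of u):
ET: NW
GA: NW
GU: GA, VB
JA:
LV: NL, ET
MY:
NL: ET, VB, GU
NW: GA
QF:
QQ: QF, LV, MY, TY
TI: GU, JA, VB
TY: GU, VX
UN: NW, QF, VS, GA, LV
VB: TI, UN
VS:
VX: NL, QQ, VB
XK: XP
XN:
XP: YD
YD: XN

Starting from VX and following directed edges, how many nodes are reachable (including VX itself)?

BFS from VX visits: VX, NL, QQ, VB, ET, GU, LV, MY, QF, TY, TI, UN, NW, GA, JA, VS
Reachable nodes: 16 of 20 total.

16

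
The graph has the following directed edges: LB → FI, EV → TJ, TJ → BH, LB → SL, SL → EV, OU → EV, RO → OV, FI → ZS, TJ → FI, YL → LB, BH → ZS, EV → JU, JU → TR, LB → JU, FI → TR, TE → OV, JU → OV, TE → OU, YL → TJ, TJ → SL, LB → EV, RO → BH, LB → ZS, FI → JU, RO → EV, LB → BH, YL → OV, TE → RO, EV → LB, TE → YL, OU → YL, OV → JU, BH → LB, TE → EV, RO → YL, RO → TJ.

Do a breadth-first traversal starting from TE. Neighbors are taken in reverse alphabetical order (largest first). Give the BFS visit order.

Visit TE; enqueue YL, RO, OV, OU, EV → queue [YL, RO, OV, OU, EV]
Visit YL; enqueue TJ, LB → queue [RO, OV, OU, EV, TJ, LB]
Visit RO; enqueue BH → queue [OV, OU, EV, TJ, LB, BH]
Visit OV; enqueue JU → queue [OU, EV, TJ, LB, BH, JU]
Visit OU → queue [EV, TJ, LB, BH, JU]
Visit EV → queue [TJ, LB, BH, JU]
Visit TJ; enqueue SL, FI → queue [LB, BH, JU, SL, FI]
Visit LB; enqueue ZS → queue [BH, JU, SL, FI, ZS]
Visit BH → queue [JU, SL, FI, ZS]
Visit JU; enqueue TR → queue [SL, FI, ZS, TR]
Visit SL → queue [FI, ZS, TR]
Visit FI → queue [ZS, TR]
Visit ZS → queue [TR]
Visit TR → queue []

TE → YL → RO → OV → OU → EV → TJ → LB → BH → JU → SL → FI → ZS → TR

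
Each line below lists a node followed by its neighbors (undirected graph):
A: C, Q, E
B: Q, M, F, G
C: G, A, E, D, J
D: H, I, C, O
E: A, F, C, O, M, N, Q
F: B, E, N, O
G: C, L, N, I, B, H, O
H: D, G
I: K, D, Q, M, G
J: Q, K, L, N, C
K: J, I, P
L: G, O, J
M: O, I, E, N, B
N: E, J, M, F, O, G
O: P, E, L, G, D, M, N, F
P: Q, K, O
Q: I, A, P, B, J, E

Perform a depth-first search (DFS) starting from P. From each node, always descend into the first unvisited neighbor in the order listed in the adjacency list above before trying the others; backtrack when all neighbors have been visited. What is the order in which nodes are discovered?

P → Q → I → K → J → L → G → C → A → E → F → B → M → O → D → H → N

Visit P
P → Q
Q → I
I → K
K → J
J → L
L → G
G → C
C → A
A → E
E → F
F → B
B → M
M → O
O → D
D → H
O → N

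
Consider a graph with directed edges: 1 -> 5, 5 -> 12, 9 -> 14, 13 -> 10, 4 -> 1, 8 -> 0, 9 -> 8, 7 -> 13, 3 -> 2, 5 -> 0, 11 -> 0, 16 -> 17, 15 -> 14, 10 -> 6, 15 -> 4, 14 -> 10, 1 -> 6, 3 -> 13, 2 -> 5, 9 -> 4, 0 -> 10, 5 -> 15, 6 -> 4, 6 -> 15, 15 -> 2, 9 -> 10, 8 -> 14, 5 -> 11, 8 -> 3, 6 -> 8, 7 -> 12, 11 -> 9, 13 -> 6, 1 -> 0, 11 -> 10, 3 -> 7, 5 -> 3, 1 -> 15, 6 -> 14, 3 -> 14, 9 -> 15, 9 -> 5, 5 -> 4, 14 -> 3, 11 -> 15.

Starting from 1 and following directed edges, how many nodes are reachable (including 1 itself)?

BFS from 1 visits: 1, 15, 6, 5, 0, 14, 4, 2, 8, 12, 11, 3, 10, 9, 13, 7
Reachable nodes: 16 of 18 total.

16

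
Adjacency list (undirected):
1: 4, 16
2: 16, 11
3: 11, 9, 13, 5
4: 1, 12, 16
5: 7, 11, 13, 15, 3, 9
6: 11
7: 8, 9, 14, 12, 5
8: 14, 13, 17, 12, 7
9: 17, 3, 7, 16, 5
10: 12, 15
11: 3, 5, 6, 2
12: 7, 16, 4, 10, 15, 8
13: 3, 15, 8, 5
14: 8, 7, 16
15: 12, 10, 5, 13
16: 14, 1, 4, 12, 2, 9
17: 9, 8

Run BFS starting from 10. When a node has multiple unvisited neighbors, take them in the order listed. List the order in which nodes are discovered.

10, 12, 15, 7, 16, 4, 8, 5, 13, 9, 14, 1, 2, 17, 11, 3, 6

Visit 10; enqueue 12, 15 → queue [12, 15]
Visit 12; enqueue 7, 16, 4, 8 → queue [15, 7, 16, 4, 8]
Visit 15; enqueue 5, 13 → queue [7, 16, 4, 8, 5, 13]
Visit 7; enqueue 9, 14 → queue [16, 4, 8, 5, 13, 9, 14]
Visit 16; enqueue 1, 2 → queue [4, 8, 5, 13, 9, 14, 1, 2]
Visit 4 → queue [8, 5, 13, 9, 14, 1, 2]
Visit 8; enqueue 17 → queue [5, 13, 9, 14, 1, 2, 17]
Visit 5; enqueue 11, 3 → queue [13, 9, 14, 1, 2, 17, 11, 3]
Visit 13 → queue [9, 14, 1, 2, 17, 11, 3]
Visit 9 → queue [14, 1, 2, 17, 11, 3]
Visit 14 → queue [1, 2, 17, 11, 3]
Visit 1 → queue [2, 17, 11, 3]
Visit 2 → queue [17, 11, 3]
Visit 17 → queue [11, 3]
Visit 11; enqueue 6 → queue [3, 6]
Visit 3 → queue [6]
Visit 6 → queue []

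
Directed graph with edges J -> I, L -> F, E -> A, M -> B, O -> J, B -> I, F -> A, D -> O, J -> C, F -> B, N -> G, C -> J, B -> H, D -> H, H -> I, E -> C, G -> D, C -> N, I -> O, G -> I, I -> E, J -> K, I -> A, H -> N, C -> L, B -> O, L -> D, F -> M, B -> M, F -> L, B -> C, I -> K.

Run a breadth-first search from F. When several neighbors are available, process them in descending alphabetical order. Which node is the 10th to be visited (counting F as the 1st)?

Visit F; enqueue M, L, B, A → queue [M, L, B, A]
Visit M → queue [L, B, A]
Visit L; enqueue D → queue [B, A, D]
Visit B; enqueue O, I, H, C → queue [A, D, O, I, H, C]
Visit A → queue [D, O, I, H, C]
Visit D → queue [O, I, H, C]
Visit O; enqueue J → queue [I, H, C, J]
Visit I; enqueue K, E → queue [H, C, J, K, E]
Visit H; enqueue N → queue [C, J, K, E, N]
Visit C → queue [J, K, E, N]
Visit J → queue [K, E, N]
Visit K → queue [E, N]
Visit E → queue [N]
Visit N; enqueue G → queue [G]
Visit G → queue []

Visit order: F, M, L, B, A, D, O, I, H, C, J, K, E, N, G

C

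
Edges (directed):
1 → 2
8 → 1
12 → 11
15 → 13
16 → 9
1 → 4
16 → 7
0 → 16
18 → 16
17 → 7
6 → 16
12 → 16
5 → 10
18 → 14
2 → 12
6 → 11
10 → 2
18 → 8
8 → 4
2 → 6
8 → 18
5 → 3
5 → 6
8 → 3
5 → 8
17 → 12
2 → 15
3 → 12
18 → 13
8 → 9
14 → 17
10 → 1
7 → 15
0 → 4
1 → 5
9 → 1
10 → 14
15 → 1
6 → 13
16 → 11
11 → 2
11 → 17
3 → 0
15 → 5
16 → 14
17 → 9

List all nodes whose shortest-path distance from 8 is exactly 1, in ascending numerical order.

1, 3, 4, 9, 18

Level 0: 8
Level 1: 1, 3, 4, 9, 18
Level 2: 0, 2, 5, 12, 13, 14, 16
Level 3: 6, 7, 10, 11, 15, 17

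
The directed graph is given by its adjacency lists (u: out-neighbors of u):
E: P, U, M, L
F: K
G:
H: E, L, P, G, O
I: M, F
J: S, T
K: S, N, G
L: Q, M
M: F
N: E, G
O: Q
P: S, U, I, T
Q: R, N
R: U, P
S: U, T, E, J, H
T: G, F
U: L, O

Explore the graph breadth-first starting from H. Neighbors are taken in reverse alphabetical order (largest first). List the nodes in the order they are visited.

H, P, O, L, G, E, U, T, S, I, Q, M, F, J, R, N, K

Visit H; enqueue P, O, L, G, E → queue [P, O, L, G, E]
Visit P; enqueue U, T, S, I → queue [O, L, G, E, U, T, S, I]
Visit O; enqueue Q → queue [L, G, E, U, T, S, I, Q]
Visit L; enqueue M → queue [G, E, U, T, S, I, Q, M]
Visit G → queue [E, U, T, S, I, Q, M]
Visit E → queue [U, T, S, I, Q, M]
Visit U → queue [T, S, I, Q, M]
Visit T; enqueue F → queue [S, I, Q, M, F]
Visit S; enqueue J → queue [I, Q, M, F, J]
Visit I → queue [Q, M, F, J]
Visit Q; enqueue R, N → queue [M, F, J, R, N]
Visit M → queue [F, J, R, N]
Visit F; enqueue K → queue [J, R, N, K]
Visit J → queue [R, N, K]
Visit R → queue [N, K]
Visit N → queue [K]
Visit K → queue []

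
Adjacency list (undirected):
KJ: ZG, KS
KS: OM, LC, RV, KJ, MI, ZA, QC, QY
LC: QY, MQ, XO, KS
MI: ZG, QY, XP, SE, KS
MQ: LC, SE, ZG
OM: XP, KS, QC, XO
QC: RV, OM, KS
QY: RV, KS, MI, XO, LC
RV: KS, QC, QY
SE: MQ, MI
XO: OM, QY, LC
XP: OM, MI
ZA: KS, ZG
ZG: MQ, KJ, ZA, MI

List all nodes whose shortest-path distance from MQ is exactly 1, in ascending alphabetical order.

Level 0: MQ
Level 1: LC, SE, ZG
Level 2: KJ, KS, MI, QY, XO, ZA
Level 3: OM, QC, RV, XP

LC, SE, ZG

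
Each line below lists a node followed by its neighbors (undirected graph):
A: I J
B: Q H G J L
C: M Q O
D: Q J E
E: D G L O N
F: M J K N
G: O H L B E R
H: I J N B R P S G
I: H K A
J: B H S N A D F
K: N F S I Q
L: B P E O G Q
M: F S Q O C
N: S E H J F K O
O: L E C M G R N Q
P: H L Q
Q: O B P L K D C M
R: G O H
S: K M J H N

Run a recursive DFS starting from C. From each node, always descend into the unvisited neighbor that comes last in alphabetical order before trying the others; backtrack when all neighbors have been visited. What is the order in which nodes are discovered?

Visit C
C → Q
Q → P
P → L
L → O
O → R
R → H
H → S
S → N
N → K
K → I
I → A
A → J
J → F
F → M
J → D
D → E
E → G
G → B

C Q P L O R H S N K I A J F M D E G B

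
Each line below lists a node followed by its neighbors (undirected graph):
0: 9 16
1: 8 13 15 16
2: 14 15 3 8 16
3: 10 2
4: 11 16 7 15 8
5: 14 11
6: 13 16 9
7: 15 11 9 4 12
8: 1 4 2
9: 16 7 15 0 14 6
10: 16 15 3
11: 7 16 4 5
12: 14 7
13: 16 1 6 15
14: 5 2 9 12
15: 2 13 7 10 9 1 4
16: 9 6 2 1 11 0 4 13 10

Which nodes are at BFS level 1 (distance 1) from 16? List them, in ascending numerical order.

0, 1, 2, 4, 6, 9, 10, 11, 13

Level 0: 16
Level 1: 0, 1, 2, 4, 6, 9, 10, 11, 13
Level 2: 3, 5, 7, 8, 14, 15
Level 3: 12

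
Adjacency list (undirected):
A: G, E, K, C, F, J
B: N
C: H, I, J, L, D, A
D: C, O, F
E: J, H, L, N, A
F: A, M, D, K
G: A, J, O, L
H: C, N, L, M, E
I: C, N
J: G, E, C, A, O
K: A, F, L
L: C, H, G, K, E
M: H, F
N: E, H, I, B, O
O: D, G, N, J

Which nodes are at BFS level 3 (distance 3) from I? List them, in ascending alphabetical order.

Level 0: I
Level 1: C, N
Level 2: A, B, D, E, H, J, L, O
Level 3: F, G, K, M

F, G, K, M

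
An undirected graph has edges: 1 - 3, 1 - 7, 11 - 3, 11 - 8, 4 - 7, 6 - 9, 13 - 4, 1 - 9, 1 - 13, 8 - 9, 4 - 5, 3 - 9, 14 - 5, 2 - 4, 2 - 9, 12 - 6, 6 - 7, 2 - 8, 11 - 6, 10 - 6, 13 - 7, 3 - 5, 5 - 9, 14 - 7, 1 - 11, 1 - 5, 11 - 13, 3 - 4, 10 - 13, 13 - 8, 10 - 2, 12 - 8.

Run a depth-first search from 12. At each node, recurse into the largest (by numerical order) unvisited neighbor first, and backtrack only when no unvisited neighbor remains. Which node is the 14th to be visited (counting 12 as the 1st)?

1

Visit 12
12 → 8
8 → 13
13 → 11
11 → 6
6 → 10
10 → 2
2 → 9
9 → 5
5 → 14
14 → 7
7 → 4
4 → 3
3 → 1

Visit order: 12, 8, 13, 11, 6, 10, 2, 9, 5, 14, 7, 4, 3, 1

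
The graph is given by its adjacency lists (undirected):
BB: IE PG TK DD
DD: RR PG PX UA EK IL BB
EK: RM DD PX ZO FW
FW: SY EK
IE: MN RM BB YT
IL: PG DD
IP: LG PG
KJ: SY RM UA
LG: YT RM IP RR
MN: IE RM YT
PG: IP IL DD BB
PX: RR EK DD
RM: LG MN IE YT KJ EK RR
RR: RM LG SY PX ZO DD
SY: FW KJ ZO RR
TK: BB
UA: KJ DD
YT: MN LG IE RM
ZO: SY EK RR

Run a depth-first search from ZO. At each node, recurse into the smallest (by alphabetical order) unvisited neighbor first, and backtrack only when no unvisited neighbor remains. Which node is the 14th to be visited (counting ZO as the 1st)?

Visit ZO
ZO → EK
EK → DD
DD → BB
BB → IE
IE → MN
MN → RM
RM → KJ
KJ → SY
SY → FW
SY → RR
RR → LG
LG → IP
IP → PG
PG → IL
LG → YT
RR → PX
KJ → UA
BB → TK

Visit order: ZO, EK, DD, BB, IE, MN, RM, KJ, SY, FW, RR, LG, IP, PG, IL, YT, PX, UA, TK

PG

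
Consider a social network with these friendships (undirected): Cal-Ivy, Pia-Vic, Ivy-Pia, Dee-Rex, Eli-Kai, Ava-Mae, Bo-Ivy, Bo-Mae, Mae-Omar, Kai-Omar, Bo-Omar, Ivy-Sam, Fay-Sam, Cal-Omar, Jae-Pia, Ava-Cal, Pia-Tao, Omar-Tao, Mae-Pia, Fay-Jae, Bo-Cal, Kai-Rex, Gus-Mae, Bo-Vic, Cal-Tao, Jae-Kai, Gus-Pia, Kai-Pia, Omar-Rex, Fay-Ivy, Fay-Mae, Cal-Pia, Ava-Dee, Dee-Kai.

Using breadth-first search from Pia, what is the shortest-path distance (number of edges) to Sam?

2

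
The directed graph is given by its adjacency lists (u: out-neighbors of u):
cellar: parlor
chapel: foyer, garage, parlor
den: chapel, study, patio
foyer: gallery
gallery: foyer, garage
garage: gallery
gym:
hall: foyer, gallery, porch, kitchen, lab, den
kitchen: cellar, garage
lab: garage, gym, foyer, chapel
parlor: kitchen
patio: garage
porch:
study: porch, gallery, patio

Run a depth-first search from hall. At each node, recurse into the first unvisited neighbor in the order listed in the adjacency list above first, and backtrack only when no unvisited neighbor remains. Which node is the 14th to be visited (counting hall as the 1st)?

Visit hall
hall → foyer
foyer → gallery
gallery → garage
hall → porch
hall → kitchen
kitchen → cellar
cellar → parlor
hall → lab
lab → gym
lab → chapel
hall → den
den → study
study → patio

Visit order: hall, foyer, gallery, garage, porch, kitchen, cellar, parlor, lab, gym, chapel, den, study, patio

patio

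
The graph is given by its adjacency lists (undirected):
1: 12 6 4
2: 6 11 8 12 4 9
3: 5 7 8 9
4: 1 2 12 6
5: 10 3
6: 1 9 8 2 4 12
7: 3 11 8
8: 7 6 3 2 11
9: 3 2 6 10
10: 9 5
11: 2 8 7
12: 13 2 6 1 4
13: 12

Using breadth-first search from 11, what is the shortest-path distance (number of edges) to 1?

3

Level 0: 11
Level 1: 2, 7, 8
Level 2: 3, 4, 6, 9, 12
Level 3: 1, 5, 10, 13
1 first appears at level 3.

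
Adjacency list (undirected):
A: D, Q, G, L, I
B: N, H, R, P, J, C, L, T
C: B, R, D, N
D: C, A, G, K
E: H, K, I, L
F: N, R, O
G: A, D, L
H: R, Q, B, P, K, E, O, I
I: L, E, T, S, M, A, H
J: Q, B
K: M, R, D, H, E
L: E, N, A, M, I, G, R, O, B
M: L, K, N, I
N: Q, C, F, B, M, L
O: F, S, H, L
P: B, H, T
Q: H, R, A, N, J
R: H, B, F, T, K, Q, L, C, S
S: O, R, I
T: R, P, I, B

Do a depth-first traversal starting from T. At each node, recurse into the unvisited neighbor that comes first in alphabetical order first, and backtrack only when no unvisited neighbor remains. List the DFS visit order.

Visit T
T → B
B → C
C → D
D → A
A → G
G → L
L → E
E → H
H → I
I → M
M → K
K → R
R → F
F → N
N → Q
Q → J
F → O
O → S
H → P

T -> B -> C -> D -> A -> G -> L -> E -> H -> I -> M -> K -> R -> F -> N -> Q -> J -> O -> S -> P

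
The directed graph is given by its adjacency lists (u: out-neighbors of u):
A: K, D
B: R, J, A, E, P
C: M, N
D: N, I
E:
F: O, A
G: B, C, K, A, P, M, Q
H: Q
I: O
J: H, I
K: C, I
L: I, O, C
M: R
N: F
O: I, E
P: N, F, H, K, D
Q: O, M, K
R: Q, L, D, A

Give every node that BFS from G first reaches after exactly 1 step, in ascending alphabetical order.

A, B, C, K, M, P, Q

Level 0: G
Level 1: A, B, C, K, M, P, Q
Level 2: D, E, F, H, I, J, N, O, R
Level 3: L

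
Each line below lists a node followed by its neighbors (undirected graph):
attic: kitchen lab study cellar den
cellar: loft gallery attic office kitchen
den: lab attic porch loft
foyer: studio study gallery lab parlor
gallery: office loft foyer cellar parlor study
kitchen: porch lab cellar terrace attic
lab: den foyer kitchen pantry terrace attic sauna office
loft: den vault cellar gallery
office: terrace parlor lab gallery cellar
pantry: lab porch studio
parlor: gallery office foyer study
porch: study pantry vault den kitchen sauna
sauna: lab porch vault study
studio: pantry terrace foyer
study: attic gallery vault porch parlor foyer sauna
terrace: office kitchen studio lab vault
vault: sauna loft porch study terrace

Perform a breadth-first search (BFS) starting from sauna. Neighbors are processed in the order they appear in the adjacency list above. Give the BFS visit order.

Visit sauna; enqueue lab, porch, vault, study → queue [lab, porch, vault, study]
Visit lab; enqueue den, foyer, kitchen, pantry, terrace, attic, office → queue [porch, vault, study, den, foyer, kitchen, pantry, terrace, attic, office]
Visit porch → queue [vault, study, den, foyer, kitchen, pantry, terrace, attic, office]
Visit vault; enqueue loft → queue [study, den, foyer, kitchen, pantry, terrace, attic, office, loft]
Visit study; enqueue gallery, parlor → queue [den, foyer, kitchen, pantry, terrace, attic, office, loft, gallery, parlor]
Visit den → queue [foyer, kitchen, pantry, terrace, attic, office, loft, gallery, parlor]
Visit foyer; enqueue studio → queue [kitchen, pantry, terrace, attic, office, loft, gallery, parlor, studio]
Visit kitchen; enqueue cellar → queue [pantry, terrace, attic, office, loft, gallery, parlor, studio, cellar]
Visit pantry → queue [terrace, attic, office, loft, gallery, parlor, studio, cellar]
Visit terrace → queue [attic, office, loft, gallery, parlor, studio, cellar]
Visit attic → queue [office, loft, gallery, parlor, studio, cellar]
Visit office → queue [loft, gallery, parlor, studio, cellar]
Visit loft → queue [gallery, parlor, studio, cellar]
Visit gallery → queue [parlor, studio, cellar]
Visit parlor → queue [studio, cellar]
Visit studio → queue [cellar]
Visit cellar → queue []

sauna, lab, porch, vault, study, den, foyer, kitchen, pantry, terrace, attic, office, loft, gallery, parlor, studio, cellar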